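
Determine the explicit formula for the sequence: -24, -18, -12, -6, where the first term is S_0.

Check differences: -18 - -24 = 6
-12 - -18 = 6
Common difference d = 6.
First term a = -24.
Formula: S_i = -24 + 6*i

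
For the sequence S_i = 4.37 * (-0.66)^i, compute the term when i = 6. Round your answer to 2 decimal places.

S_6 = 4.37 * (-0.66)^6 ≈ 4.37 * 0.0827 ≈ 0.36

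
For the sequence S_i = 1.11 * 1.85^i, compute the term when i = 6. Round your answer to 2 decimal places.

S_6 = 1.11 * 1.85^6 ≈ 1.11 * 40.0895 ≈ 44.5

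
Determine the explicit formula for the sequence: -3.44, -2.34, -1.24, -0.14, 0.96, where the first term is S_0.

Check differences: -2.34 - -3.44 = 1.1
-1.24 - -2.34 = 1.1
Common difference d = 1.1.
First term a = -3.44.
Formula: S_i = -3.44 + 1.10*i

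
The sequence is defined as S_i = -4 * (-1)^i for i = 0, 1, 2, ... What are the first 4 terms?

This is a geometric sequence.
i=0: S_0 = -4 * (-1)^0 = -4
i=1: S_1 = -4 * (-1)^1 = 4
i=2: S_2 = -4 * (-1)^2 = -4
i=3: S_3 = -4 * (-1)^3 = 4
The first 4 terms are: [-4, 4, -4, 4]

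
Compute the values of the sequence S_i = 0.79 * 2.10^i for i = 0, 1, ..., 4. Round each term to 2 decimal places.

This is a geometric sequence.
i=0: S_0 = 0.79 * 2.1^0 = 0.79
i=1: S_1 = 0.79 * 2.1^1 ≈ 1.66
i=2: S_2 = 0.79 * 2.1^2 ≈ 3.48
i=3: S_3 = 0.79 * 2.1^3 ≈ 7.32
i=4: S_4 = 0.79 * 2.1^4 ≈ 15.36
The first 5 terms are: [0.79, 1.66, 3.48, 7.32, 15.36]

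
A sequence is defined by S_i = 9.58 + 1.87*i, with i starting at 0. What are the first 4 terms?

This is an arithmetic sequence.
i=0: S_0 = 9.58 + 1.87*0 = 9.58
i=1: S_1 = 9.58 + 1.87*1 = 11.45
i=2: S_2 = 9.58 + 1.87*2 = 13.32
i=3: S_3 = 9.58 + 1.87*3 = 15.19
The first 4 terms are: [9.58, 11.45, 13.32, 15.19]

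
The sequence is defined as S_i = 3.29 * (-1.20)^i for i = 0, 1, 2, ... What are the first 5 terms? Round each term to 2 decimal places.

This is a geometric sequence.
i=0: S_0 = 3.29 * (-1.2)^0 = 3.29
i=1: S_1 = 3.29 * (-1.2)^1 ≈ -3.95
i=2: S_2 = 3.29 * (-1.2)^2 ≈ 4.74
i=3: S_3 = 3.29 * (-1.2)^3 ≈ -5.69
i=4: S_4 = 3.29 * (-1.2)^4 ≈ 6.82
The first 5 terms are: [3.29, -3.95, 4.74, -5.69, 6.82]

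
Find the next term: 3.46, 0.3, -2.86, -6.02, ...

Differences: 0.3 - 3.46 = -3.16
This is an arithmetic sequence with common difference d = -3.16.
Next term = -6.02 + -3.16 = -9.18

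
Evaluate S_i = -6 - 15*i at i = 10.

S_10 = -6 + -15*10 = -6 + -150 = -156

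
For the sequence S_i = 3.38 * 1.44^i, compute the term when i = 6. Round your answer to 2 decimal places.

S_6 = 3.38 * 1.44^6 ≈ 3.38 * 8.9161 ≈ 30.14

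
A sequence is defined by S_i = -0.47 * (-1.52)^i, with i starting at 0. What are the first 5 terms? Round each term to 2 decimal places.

This is a geometric sequence.
i=0: S_0 = -0.47 * (-1.52)^0 = -0.47
i=1: S_1 = -0.47 * (-1.52)^1 ≈ 0.71
i=2: S_2 = -0.47 * (-1.52)^2 ≈ -1.09
i=3: S_3 = -0.47 * (-1.52)^3 ≈ 1.65
i=4: S_4 = -0.47 * (-1.52)^4 ≈ -2.51
The first 5 terms are: [-0.47, 0.71, -1.09, 1.65, -2.51]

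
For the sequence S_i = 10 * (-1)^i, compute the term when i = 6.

S_6 = 10 * (-1)^6 = 10 * 1 = 10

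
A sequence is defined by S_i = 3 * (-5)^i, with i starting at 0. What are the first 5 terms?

This is a geometric sequence.
i=0: S_0 = 3 * (-5)^0 = 3
i=1: S_1 = 3 * (-5)^1 = -15
i=2: S_2 = 3 * (-5)^2 = 75
i=3: S_3 = 3 * (-5)^3 = -375
i=4: S_4 = 3 * (-5)^4 = 1875
The first 5 terms are: [3, -15, 75, -375, 1875]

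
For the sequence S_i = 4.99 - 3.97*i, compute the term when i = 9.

S_9 = 4.99 + -3.97*9 = 4.99 + -35.73 = -30.74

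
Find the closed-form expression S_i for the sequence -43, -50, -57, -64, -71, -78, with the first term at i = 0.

Check differences: -50 - -43 = -7
-57 - -50 = -7
Common difference d = -7.
First term a = -43.
Formula: S_i = -43 - 7*i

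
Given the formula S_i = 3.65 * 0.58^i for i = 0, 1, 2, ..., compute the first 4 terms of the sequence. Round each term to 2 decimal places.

This is a geometric sequence.
i=0: S_0 = 3.65 * 0.58^0 = 3.65
i=1: S_1 = 3.65 * 0.58^1 ≈ 2.12
i=2: S_2 = 3.65 * 0.58^2 ≈ 1.23
i=3: S_3 = 3.65 * 0.58^3 ≈ 0.71
The first 4 terms are: [3.65, 2.12, 1.23, 0.71]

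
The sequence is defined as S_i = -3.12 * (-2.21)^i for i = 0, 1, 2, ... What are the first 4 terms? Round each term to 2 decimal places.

This is a geometric sequence.
i=0: S_0 = -3.12 * (-2.21)^0 = -3.12
i=1: S_1 = -3.12 * (-2.21)^1 ≈ 6.9
i=2: S_2 = -3.12 * (-2.21)^2 ≈ -15.24
i=3: S_3 = -3.12 * (-2.21)^3 ≈ 33.68
The first 4 terms are: [-3.12, 6.9, -15.24, 33.68]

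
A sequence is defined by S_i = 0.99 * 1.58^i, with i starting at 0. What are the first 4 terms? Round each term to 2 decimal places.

This is a geometric sequence.
i=0: S_0 = 0.99 * 1.58^0 = 0.99
i=1: S_1 = 0.99 * 1.58^1 ≈ 1.56
i=2: S_2 = 0.99 * 1.58^2 ≈ 2.47
i=3: S_3 = 0.99 * 1.58^3 ≈ 3.9
The first 4 terms are: [0.99, 1.56, 2.47, 3.9]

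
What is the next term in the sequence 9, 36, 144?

Ratios: 36 / 9 = 4.0
This is a geometric sequence with common ratio r = 4.
Next term = 144 * 4 = 576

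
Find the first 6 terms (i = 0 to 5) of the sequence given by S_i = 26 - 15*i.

This is an arithmetic sequence.
i=0: S_0 = 26 + -15*0 = 26
i=1: S_1 = 26 + -15*1 = 11
i=2: S_2 = 26 + -15*2 = -4
i=3: S_3 = 26 + -15*3 = -19
i=4: S_4 = 26 + -15*4 = -34
i=5: S_5 = 26 + -15*5 = -49
The first 6 terms are: [26, 11, -4, -19, -34, -49]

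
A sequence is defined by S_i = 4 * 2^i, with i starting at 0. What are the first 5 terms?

This is a geometric sequence.
i=0: S_0 = 4 * 2^0 = 4
i=1: S_1 = 4 * 2^1 = 8
i=2: S_2 = 4 * 2^2 = 16
i=3: S_3 = 4 * 2^3 = 32
i=4: S_4 = 4 * 2^4 = 64
The first 5 terms are: [4, 8, 16, 32, 64]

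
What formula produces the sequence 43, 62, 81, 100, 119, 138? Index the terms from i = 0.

Check differences: 62 - 43 = 19
81 - 62 = 19
Common difference d = 19.
First term a = 43.
Formula: S_i = 43 + 19*i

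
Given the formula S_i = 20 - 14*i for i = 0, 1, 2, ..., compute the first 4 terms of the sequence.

This is an arithmetic sequence.
i=0: S_0 = 20 + -14*0 = 20
i=1: S_1 = 20 + -14*1 = 6
i=2: S_2 = 20 + -14*2 = -8
i=3: S_3 = 20 + -14*3 = -22
The first 4 terms are: [20, 6, -8, -22]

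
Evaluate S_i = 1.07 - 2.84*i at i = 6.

S_6 = 1.07 + -2.84*6 = 1.07 + -17.04 = -15.97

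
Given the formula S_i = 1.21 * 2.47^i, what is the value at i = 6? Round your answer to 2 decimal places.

S_6 = 1.21 * 2.47^6 ≈ 1.21 * 227.0815 ≈ 274.77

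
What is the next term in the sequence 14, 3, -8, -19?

Differences: 3 - 14 = -11
This is an arithmetic sequence with common difference d = -11.
Next term = -19 + -11 = -30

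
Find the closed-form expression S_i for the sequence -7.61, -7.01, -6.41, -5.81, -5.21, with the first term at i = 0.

Check differences: -7.01 - -7.61 = 0.6
-6.41 - -7.01 = 0.6
Common difference d = 0.6.
First term a = -7.61.
Formula: S_i = -7.61 + 0.60*i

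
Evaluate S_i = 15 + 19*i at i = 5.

S_5 = 15 + 19*5 = 15 + 95 = 110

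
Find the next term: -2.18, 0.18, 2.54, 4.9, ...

Differences: 0.18 - -2.18 = 2.36
This is an arithmetic sequence with common difference d = 2.36.
Next term = 4.9 + 2.36 = 7.26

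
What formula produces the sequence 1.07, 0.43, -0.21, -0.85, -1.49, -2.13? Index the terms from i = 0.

Check differences: 0.43 - 1.07 = -0.64
-0.21 - 0.43 = -0.64
Common difference d = -0.64.
First term a = 1.07.
Formula: S_i = 1.07 - 0.64*i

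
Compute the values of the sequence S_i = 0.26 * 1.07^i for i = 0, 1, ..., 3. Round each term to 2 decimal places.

This is a geometric sequence.
i=0: S_0 = 0.26 * 1.07^0 = 0.26
i=1: S_1 = 0.26 * 1.07^1 ≈ 0.28
i=2: S_2 = 0.26 * 1.07^2 ≈ 0.3
i=3: S_3 = 0.26 * 1.07^3 ≈ 0.32
The first 4 terms are: [0.26, 0.28, 0.3, 0.32]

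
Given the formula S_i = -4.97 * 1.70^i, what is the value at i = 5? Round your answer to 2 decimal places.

S_5 = -4.97 * 1.7^5 ≈ -4.97 * 14.1986 ≈ -70.57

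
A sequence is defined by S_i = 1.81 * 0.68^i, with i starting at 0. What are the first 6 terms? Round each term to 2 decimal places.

This is a geometric sequence.
i=0: S_0 = 1.81 * 0.68^0 = 1.81
i=1: S_1 = 1.81 * 0.68^1 ≈ 1.23
i=2: S_2 = 1.81 * 0.68^2 ≈ 0.84
i=3: S_3 = 1.81 * 0.68^3 ≈ 0.57
i=4: S_4 = 1.81 * 0.68^4 ≈ 0.39
i=5: S_5 = 1.81 * 0.68^5 ≈ 0.26
The first 6 terms are: [1.81, 1.23, 0.84, 0.57, 0.39, 0.26]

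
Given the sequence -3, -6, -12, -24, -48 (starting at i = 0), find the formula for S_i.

Check ratios: -6 / -3 = 2.0
Common ratio r = 2.
First term a = -3.
Formula: S_i = -3 * 2^i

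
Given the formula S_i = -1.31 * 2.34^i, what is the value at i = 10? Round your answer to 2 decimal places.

S_10 = -1.31 * 2.34^10 ≈ -1.31 * 4922.1923 ≈ -6448.07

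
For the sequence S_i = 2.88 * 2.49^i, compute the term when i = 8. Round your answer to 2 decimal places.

S_8 = 2.88 * 2.49^8 ≈ 2.88 * 1477.7289 ≈ 4255.86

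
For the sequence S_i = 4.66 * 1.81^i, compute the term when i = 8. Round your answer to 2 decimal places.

S_8 = 4.66 * 1.81^8 ≈ 4.66 * 115.1937 ≈ 536.8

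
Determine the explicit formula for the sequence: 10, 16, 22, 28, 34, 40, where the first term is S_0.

Check differences: 16 - 10 = 6
22 - 16 = 6
Common difference d = 6.
First term a = 10.
Formula: S_i = 10 + 6*i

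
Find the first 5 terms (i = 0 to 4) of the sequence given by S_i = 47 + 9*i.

This is an arithmetic sequence.
i=0: S_0 = 47 + 9*0 = 47
i=1: S_1 = 47 + 9*1 = 56
i=2: S_2 = 47 + 9*2 = 65
i=3: S_3 = 47 + 9*3 = 74
i=4: S_4 = 47 + 9*4 = 83
The first 5 terms are: [47, 56, 65, 74, 83]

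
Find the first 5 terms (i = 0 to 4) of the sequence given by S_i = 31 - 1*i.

This is an arithmetic sequence.
i=0: S_0 = 31 + -1*0 = 31
i=1: S_1 = 31 + -1*1 = 30
i=2: S_2 = 31 + -1*2 = 29
i=3: S_3 = 31 + -1*3 = 28
i=4: S_4 = 31 + -1*4 = 27
The first 5 terms are: [31, 30, 29, 28, 27]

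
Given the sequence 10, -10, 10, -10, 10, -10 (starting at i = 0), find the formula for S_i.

Check ratios: -10 / 10 = -1.0
Common ratio r = -1.
First term a = 10.
Formula: S_i = 10 * (-1)^i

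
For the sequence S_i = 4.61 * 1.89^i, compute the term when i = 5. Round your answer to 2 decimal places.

S_5 = 4.61 * 1.89^5 ≈ 4.61 * 24.1162 ≈ 111.18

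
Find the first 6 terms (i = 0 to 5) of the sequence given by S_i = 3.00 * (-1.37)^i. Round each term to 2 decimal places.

This is a geometric sequence.
i=0: S_0 = 3.0 * (-1.37)^0 = 3.0
i=1: S_1 = 3.0 * (-1.37)^1 = -4.11
i=2: S_2 = 3.0 * (-1.37)^2 ≈ 5.63
i=3: S_3 = 3.0 * (-1.37)^3 ≈ -7.71
i=4: S_4 = 3.0 * (-1.37)^4 ≈ 10.57
i=5: S_5 = 3.0 * (-1.37)^5 ≈ -14.48
The first 6 terms are: [3.0, -4.11, 5.63, -7.71, 10.57, -14.48]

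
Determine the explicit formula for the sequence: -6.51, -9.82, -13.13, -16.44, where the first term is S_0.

Check differences: -9.82 - -6.51 = -3.31
-13.13 - -9.82 = -3.31
Common difference d = -3.31.
First term a = -6.51.
Formula: S_i = -6.51 - 3.31*i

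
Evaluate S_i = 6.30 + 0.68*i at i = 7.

S_7 = 6.3 + 0.68*7 = 6.3 + 4.76 = 11.06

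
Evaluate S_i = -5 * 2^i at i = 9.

S_9 = -5 * 2^9 = -5 * 512 = -2560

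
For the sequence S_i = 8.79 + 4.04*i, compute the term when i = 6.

S_6 = 8.79 + 4.04*6 = 8.79 + 24.24 = 33.03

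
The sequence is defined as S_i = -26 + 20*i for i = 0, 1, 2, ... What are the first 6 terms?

This is an arithmetic sequence.
i=0: S_0 = -26 + 20*0 = -26
i=1: S_1 = -26 + 20*1 = -6
i=2: S_2 = -26 + 20*2 = 14
i=3: S_3 = -26 + 20*3 = 34
i=4: S_4 = -26 + 20*4 = 54
i=5: S_5 = -26 + 20*5 = 74
The first 6 terms are: [-26, -6, 14, 34, 54, 74]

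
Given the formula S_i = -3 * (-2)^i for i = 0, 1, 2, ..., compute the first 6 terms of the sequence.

This is a geometric sequence.
i=0: S_0 = -3 * (-2)^0 = -3
i=1: S_1 = -3 * (-2)^1 = 6
i=2: S_2 = -3 * (-2)^2 = -12
i=3: S_3 = -3 * (-2)^3 = 24
i=4: S_4 = -3 * (-2)^4 = -48
i=5: S_5 = -3 * (-2)^5 = 96
The first 6 terms are: [-3, 6, -12, 24, -48, 96]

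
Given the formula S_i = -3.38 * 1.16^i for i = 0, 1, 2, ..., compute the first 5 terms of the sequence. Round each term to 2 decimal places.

This is a geometric sequence.
i=0: S_0 = -3.38 * 1.16^0 = -3.38
i=1: S_1 = -3.38 * 1.16^1 ≈ -3.92
i=2: S_2 = -3.38 * 1.16^2 ≈ -4.55
i=3: S_3 = -3.38 * 1.16^3 ≈ -5.28
i=4: S_4 = -3.38 * 1.16^4 ≈ -6.12
The first 5 terms are: [-3.38, -3.92, -4.55, -5.28, -6.12]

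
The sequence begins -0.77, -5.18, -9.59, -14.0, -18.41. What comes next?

Differences: -5.18 - -0.77 = -4.41
This is an arithmetic sequence with common difference d = -4.41.
Next term = -18.41 + -4.41 = -22.82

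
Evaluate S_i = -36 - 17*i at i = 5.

S_5 = -36 + -17*5 = -36 + -85 = -121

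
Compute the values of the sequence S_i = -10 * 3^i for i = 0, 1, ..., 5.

This is a geometric sequence.
i=0: S_0 = -10 * 3^0 = -10
i=1: S_1 = -10 * 3^1 = -30
i=2: S_2 = -10 * 3^2 = -90
i=3: S_3 = -10 * 3^3 = -270
i=4: S_4 = -10 * 3^4 = -810
i=5: S_5 = -10 * 3^5 = -2430
The first 6 terms are: [-10, -30, -90, -270, -810, -2430]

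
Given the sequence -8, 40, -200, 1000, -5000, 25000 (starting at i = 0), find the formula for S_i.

Check ratios: 40 / -8 = -5.0
Common ratio r = -5.
First term a = -8.
Formula: S_i = -8 * (-5)^i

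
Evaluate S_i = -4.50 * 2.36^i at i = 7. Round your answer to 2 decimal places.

S_7 = -4.5 * 2.36^7 ≈ -4.5 * 407.7407 ≈ -1834.83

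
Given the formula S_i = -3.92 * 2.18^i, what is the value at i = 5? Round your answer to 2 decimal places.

S_5 = -3.92 * 2.18^5 ≈ -3.92 * 49.235967 ≈ -193.0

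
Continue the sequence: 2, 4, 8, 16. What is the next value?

Ratios: 4 / 2 = 2.0
This is a geometric sequence with common ratio r = 2.
Next term = 16 * 2 = 32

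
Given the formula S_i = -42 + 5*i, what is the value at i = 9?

S_9 = -42 + 5*9 = -42 + 45 = 3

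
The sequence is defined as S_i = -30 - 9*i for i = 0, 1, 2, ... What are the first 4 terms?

This is an arithmetic sequence.
i=0: S_0 = -30 + -9*0 = -30
i=1: S_1 = -30 + -9*1 = -39
i=2: S_2 = -30 + -9*2 = -48
i=3: S_3 = -30 + -9*3 = -57
The first 4 terms are: [-30, -39, -48, -57]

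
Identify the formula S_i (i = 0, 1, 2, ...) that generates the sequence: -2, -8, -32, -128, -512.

Check ratios: -8 / -2 = 4.0
Common ratio r = 4.
First term a = -2.
Formula: S_i = -2 * 4^i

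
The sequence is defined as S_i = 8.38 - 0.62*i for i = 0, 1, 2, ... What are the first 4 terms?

This is an arithmetic sequence.
i=0: S_0 = 8.38 + -0.62*0 = 8.38
i=1: S_1 = 8.38 + -0.62*1 = 7.76
i=2: S_2 = 8.38 + -0.62*2 = 7.14
i=3: S_3 = 8.38 + -0.62*3 = 6.52
The first 4 terms are: [8.38, 7.76, 7.14, 6.52]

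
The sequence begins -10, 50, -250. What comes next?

Ratios: 50 / -10 = -5.0
This is a geometric sequence with common ratio r = -5.
Next term = -250 * -5 = 1250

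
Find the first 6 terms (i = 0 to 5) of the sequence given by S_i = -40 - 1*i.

This is an arithmetic sequence.
i=0: S_0 = -40 + -1*0 = -40
i=1: S_1 = -40 + -1*1 = -41
i=2: S_2 = -40 + -1*2 = -42
i=3: S_3 = -40 + -1*3 = -43
i=4: S_4 = -40 + -1*4 = -44
i=5: S_5 = -40 + -1*5 = -45
The first 6 terms are: [-40, -41, -42, -43, -44, -45]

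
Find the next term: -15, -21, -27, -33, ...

Differences: -21 - -15 = -6
This is an arithmetic sequence with common difference d = -6.
Next term = -33 + -6 = -39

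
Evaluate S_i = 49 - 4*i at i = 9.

S_9 = 49 + -4*9 = 49 + -36 = 13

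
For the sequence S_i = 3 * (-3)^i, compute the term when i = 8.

S_8 = 3 * (-3)^8 = 3 * 6561 = 19683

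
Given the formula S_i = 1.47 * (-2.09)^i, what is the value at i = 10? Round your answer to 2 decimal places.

S_10 = 1.47 * (-2.09)^10 ≈ 1.47 * 1590.2407 ≈ 2337.65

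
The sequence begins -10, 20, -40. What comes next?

Ratios: 20 / -10 = -2.0
This is a geometric sequence with common ratio r = -2.
Next term = -40 * -2 = 80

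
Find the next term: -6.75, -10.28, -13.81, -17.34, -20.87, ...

Differences: -10.28 - -6.75 = -3.53
This is an arithmetic sequence with common difference d = -3.53.
Next term = -20.87 + -3.53 = -24.4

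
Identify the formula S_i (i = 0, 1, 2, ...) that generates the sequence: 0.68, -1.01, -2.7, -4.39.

Check differences: -1.01 - 0.68 = -1.69
-2.7 - -1.01 = -1.69
Common difference d = -1.69.
First term a = 0.68.
Formula: S_i = 0.68 - 1.69*i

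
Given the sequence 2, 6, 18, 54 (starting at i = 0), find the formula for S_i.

Check ratios: 6 / 2 = 3.0
Common ratio r = 3.
First term a = 2.
Formula: S_i = 2 * 3^i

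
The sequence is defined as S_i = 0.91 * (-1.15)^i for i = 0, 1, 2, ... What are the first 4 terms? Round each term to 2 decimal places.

This is a geometric sequence.
i=0: S_0 = 0.91 * (-1.15)^0 = 0.91
i=1: S_1 = 0.91 * (-1.15)^1 ≈ -1.05
i=2: S_2 = 0.91 * (-1.15)^2 ≈ 1.2
i=3: S_3 = 0.91 * (-1.15)^3 ≈ -1.38
The first 4 terms are: [0.91, -1.05, 1.2, -1.38]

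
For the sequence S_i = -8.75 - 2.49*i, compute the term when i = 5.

S_5 = -8.75 + -2.49*5 = -8.75 + -12.45 = -21.2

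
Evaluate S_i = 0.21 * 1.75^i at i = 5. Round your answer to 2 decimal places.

S_5 = 0.21 * 1.75^5 ≈ 0.21 * 16.4131 ≈ 3.45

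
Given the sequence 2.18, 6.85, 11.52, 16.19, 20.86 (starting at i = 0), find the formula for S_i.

Check differences: 6.85 - 2.18 = 4.67
11.52 - 6.85 = 4.67
Common difference d = 4.67.
First term a = 2.18.
Formula: S_i = 2.18 + 4.67*i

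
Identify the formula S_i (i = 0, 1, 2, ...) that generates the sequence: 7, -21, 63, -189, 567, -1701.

Check ratios: -21 / 7 = -3.0
Common ratio r = -3.
First term a = 7.
Formula: S_i = 7 * (-3)^i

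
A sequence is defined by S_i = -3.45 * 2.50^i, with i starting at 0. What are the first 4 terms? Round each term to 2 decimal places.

This is a geometric sequence.
i=0: S_0 = -3.45 * 2.5^0 = -3.45
i=1: S_1 = -3.45 * 2.5^1 ≈ -8.63
i=2: S_2 = -3.45 * 2.5^2 ≈ -21.56
i=3: S_3 = -3.45 * 2.5^3 ≈ -53.91
The first 4 terms are: [-3.45, -8.63, -21.56, -53.91]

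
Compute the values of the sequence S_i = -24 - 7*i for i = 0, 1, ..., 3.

This is an arithmetic sequence.
i=0: S_0 = -24 + -7*0 = -24
i=1: S_1 = -24 + -7*1 = -31
i=2: S_2 = -24 + -7*2 = -38
i=3: S_3 = -24 + -7*3 = -45
The first 4 terms are: [-24, -31, -38, -45]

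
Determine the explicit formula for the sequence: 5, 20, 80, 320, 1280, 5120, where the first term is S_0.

Check ratios: 20 / 5 = 4.0
Common ratio r = 4.
First term a = 5.
Formula: S_i = 5 * 4^i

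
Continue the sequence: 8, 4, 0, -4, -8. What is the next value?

Differences: 4 - 8 = -4
This is an arithmetic sequence with common difference d = -4.
Next term = -8 + -4 = -12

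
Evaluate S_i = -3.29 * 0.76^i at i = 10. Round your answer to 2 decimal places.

S_10 = -3.29 * 0.76^10 ≈ -3.29 * 0.0643 ≈ -0.21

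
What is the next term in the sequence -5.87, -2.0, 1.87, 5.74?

Differences: -2.0 - -5.87 = 3.87
This is an arithmetic sequence with common difference d = 3.87.
Next term = 5.74 + 3.87 = 9.61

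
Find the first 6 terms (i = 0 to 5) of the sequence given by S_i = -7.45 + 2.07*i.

This is an arithmetic sequence.
i=0: S_0 = -7.45 + 2.07*0 = -7.45
i=1: S_1 = -7.45 + 2.07*1 = -5.38
i=2: S_2 = -7.45 + 2.07*2 = -3.31
i=3: S_3 = -7.45 + 2.07*3 = -1.24
i=4: S_4 = -7.45 + 2.07*4 = 0.83
i=5: S_5 = -7.45 + 2.07*5 = 2.9
The first 6 terms are: [-7.45, -5.38, -3.31, -1.24, 0.83, 2.9]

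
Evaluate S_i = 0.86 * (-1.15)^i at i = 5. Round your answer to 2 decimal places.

S_5 = 0.86 * (-1.15)^5 ≈ 0.86 * -2.0114 ≈ -1.73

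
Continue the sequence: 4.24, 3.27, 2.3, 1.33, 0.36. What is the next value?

Differences: 3.27 - 4.24 = -0.97
This is an arithmetic sequence with common difference d = -0.97.
Next term = 0.36 + -0.97 = -0.61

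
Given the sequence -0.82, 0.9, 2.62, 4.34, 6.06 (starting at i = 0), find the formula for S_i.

Check differences: 0.9 - -0.82 = 1.72
2.62 - 0.9 = 1.72
Common difference d = 1.72.
First term a = -0.82.
Formula: S_i = -0.82 + 1.72*i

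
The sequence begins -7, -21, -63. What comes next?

Ratios: -21 / -7 = 3.0
This is a geometric sequence with common ratio r = 3.
Next term = -63 * 3 = -189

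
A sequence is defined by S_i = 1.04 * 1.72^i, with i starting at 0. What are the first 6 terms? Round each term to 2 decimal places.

This is a geometric sequence.
i=0: S_0 = 1.04 * 1.72^0 = 1.04
i=1: S_1 = 1.04 * 1.72^1 ≈ 1.79
i=2: S_2 = 1.04 * 1.72^2 ≈ 3.08
i=3: S_3 = 1.04 * 1.72^3 ≈ 5.29
i=4: S_4 = 1.04 * 1.72^4 ≈ 9.1
i=5: S_5 = 1.04 * 1.72^5 ≈ 15.66
The first 6 terms are: [1.04, 1.79, 3.08, 5.29, 9.1, 15.66]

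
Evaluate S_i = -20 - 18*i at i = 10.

S_10 = -20 + -18*10 = -20 + -180 = -200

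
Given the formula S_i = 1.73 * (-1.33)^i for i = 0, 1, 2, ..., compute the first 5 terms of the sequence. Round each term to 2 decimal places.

This is a geometric sequence.
i=0: S_0 = 1.73 * (-1.33)^0 = 1.73
i=1: S_1 = 1.73 * (-1.33)^1 ≈ -2.3
i=2: S_2 = 1.73 * (-1.33)^2 ≈ 3.06
i=3: S_3 = 1.73 * (-1.33)^3 ≈ -4.07
i=4: S_4 = 1.73 * (-1.33)^4 ≈ 5.41
The first 5 terms are: [1.73, -2.3, 3.06, -4.07, 5.41]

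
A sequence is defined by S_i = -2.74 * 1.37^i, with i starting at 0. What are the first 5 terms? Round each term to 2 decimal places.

This is a geometric sequence.
i=0: S_0 = -2.74 * 1.37^0 = -2.74
i=1: S_1 = -2.74 * 1.37^1 ≈ -3.75
i=2: S_2 = -2.74 * 1.37^2 ≈ -5.14
i=3: S_3 = -2.74 * 1.37^3 ≈ -7.05
i=4: S_4 = -2.74 * 1.37^4 ≈ -9.65
The first 5 terms are: [-2.74, -3.75, -5.14, -7.05, -9.65]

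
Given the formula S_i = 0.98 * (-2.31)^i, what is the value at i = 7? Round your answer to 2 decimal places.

S_7 = 0.98 * (-2.31)^7 ≈ 0.98 * -350.9812 ≈ -343.96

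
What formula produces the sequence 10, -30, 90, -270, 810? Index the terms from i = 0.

Check ratios: -30 / 10 = -3.0
Common ratio r = -3.
First term a = 10.
Formula: S_i = 10 * (-3)^i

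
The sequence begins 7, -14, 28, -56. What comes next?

Ratios: -14 / 7 = -2.0
This is a geometric sequence with common ratio r = -2.
Next term = -56 * -2 = 112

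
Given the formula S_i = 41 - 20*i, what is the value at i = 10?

S_10 = 41 + -20*10 = 41 + -200 = -159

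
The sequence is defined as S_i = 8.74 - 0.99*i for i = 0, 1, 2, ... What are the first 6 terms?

This is an arithmetic sequence.
i=0: S_0 = 8.74 + -0.99*0 = 8.74
i=1: S_1 = 8.74 + -0.99*1 = 7.75
i=2: S_2 = 8.74 + -0.99*2 = 6.76
i=3: S_3 = 8.74 + -0.99*3 = 5.77
i=4: S_4 = 8.74 + -0.99*4 = 4.78
i=5: S_5 = 8.74 + -0.99*5 = 3.79
The first 6 terms are: [8.74, 7.75, 6.76, 5.77, 4.78, 3.79]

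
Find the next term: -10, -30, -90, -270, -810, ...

Ratios: -30 / -10 = 3.0
This is a geometric sequence with common ratio r = 3.
Next term = -810 * 3 = -2430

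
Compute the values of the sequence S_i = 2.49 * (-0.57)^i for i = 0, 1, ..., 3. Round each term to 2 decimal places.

This is a geometric sequence.
i=0: S_0 = 2.49 * (-0.57)^0 = 2.49
i=1: S_1 = 2.49 * (-0.57)^1 ≈ -1.42
i=2: S_2 = 2.49 * (-0.57)^2 ≈ 0.81
i=3: S_3 = 2.49 * (-0.57)^3 ≈ -0.46
The first 4 terms are: [2.49, -1.42, 0.81, -0.46]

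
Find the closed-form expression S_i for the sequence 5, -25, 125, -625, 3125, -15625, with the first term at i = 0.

Check ratios: -25 / 5 = -5.0
Common ratio r = -5.
First term a = 5.
Formula: S_i = 5 * (-5)^i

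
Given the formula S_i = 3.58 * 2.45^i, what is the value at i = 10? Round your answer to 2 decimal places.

S_10 = 3.58 * 2.45^10 ≈ 3.58 * 7792.2135 ≈ 27896.12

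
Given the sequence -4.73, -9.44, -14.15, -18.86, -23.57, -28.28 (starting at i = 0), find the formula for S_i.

Check differences: -9.44 - -4.73 = -4.71
-14.15 - -9.44 = -4.71
Common difference d = -4.71.
First term a = -4.73.
Formula: S_i = -4.73 - 4.71*i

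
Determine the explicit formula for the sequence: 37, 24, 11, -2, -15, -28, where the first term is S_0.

Check differences: 24 - 37 = -13
11 - 24 = -13
Common difference d = -13.
First term a = 37.
Formula: S_i = 37 - 13*i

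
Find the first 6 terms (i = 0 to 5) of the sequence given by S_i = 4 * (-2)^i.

This is a geometric sequence.
i=0: S_0 = 4 * (-2)^0 = 4
i=1: S_1 = 4 * (-2)^1 = -8
i=2: S_2 = 4 * (-2)^2 = 16
i=3: S_3 = 4 * (-2)^3 = -32
i=4: S_4 = 4 * (-2)^4 = 64
i=5: S_5 = 4 * (-2)^5 = -128
The first 6 terms are: [4, -8, 16, -32, 64, -128]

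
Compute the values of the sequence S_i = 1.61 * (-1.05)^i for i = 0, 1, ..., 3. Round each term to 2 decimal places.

This is a geometric sequence.
i=0: S_0 = 1.61 * (-1.05)^0 = 1.61
i=1: S_1 = 1.61 * (-1.05)^1 ≈ -1.69
i=2: S_2 = 1.61 * (-1.05)^2 ≈ 1.78
i=3: S_3 = 1.61 * (-1.05)^3 ≈ -1.86
The first 4 terms are: [1.61, -1.69, 1.78, -1.86]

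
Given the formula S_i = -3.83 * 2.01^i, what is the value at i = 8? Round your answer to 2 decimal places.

S_8 = -3.83 * 2.01^8 ≈ -3.83 * 266.421 ≈ -1020.39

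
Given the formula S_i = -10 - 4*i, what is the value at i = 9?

S_9 = -10 + -4*9 = -10 + -36 = -46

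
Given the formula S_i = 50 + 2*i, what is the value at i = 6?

S_6 = 50 + 2*6 = 50 + 12 = 62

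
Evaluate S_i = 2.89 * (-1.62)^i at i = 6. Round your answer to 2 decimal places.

S_6 = 2.89 * (-1.62)^6 ≈ 2.89 * 18.0755 ≈ 52.24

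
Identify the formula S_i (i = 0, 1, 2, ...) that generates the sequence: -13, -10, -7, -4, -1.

Check differences: -10 - -13 = 3
-7 - -10 = 3
Common difference d = 3.
First term a = -13.
Formula: S_i = -13 + 3*i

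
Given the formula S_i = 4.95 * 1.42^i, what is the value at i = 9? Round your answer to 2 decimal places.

S_9 = 4.95 * 1.42^9 ≈ 4.95 * 23.4744 ≈ 116.2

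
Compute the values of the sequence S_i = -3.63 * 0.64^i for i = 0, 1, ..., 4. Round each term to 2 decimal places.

This is a geometric sequence.
i=0: S_0 = -3.63 * 0.64^0 = -3.63
i=1: S_1 = -3.63 * 0.64^1 ≈ -2.32
i=2: S_2 = -3.63 * 0.64^2 ≈ -1.49
i=3: S_3 = -3.63 * 0.64^3 ≈ -0.95
i=4: S_4 = -3.63 * 0.64^4 ≈ -0.61
The first 5 terms are: [-3.63, -2.32, -1.49, -0.95, -0.61]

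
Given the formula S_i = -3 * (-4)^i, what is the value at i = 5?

S_5 = -3 * (-4)^5 = -3 * -1024 = 3072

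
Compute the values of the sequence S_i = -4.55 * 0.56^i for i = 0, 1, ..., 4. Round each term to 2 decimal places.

This is a geometric sequence.
i=0: S_0 = -4.55 * 0.56^0 = -4.55
i=1: S_1 = -4.55 * 0.56^1 ≈ -2.55
i=2: S_2 = -4.55 * 0.56^2 ≈ -1.43
i=3: S_3 = -4.55 * 0.56^3 ≈ -0.8
i=4: S_4 = -4.55 * 0.56^4 ≈ -0.45
The first 5 terms are: [-4.55, -2.55, -1.43, -0.8, -0.45]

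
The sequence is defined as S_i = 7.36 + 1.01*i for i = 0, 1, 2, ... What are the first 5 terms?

This is an arithmetic sequence.
i=0: S_0 = 7.36 + 1.01*0 = 7.36
i=1: S_1 = 7.36 + 1.01*1 = 8.37
i=2: S_2 = 7.36 + 1.01*2 = 9.38
i=3: S_3 = 7.36 + 1.01*3 = 10.39
i=4: S_4 = 7.36 + 1.01*4 = 11.4
The first 5 terms are: [7.36, 8.37, 9.38, 10.39, 11.4]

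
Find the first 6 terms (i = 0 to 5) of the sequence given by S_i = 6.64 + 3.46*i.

This is an arithmetic sequence.
i=0: S_0 = 6.64 + 3.46*0 = 6.64
i=1: S_1 = 6.64 + 3.46*1 = 10.1
i=2: S_2 = 6.64 + 3.46*2 = 13.56
i=3: S_3 = 6.64 + 3.46*3 = 17.02
i=4: S_4 = 6.64 + 3.46*4 = 20.48
i=5: S_5 = 6.64 + 3.46*5 = 23.94
The first 6 terms are: [6.64, 10.1, 13.56, 17.02, 20.48, 23.94]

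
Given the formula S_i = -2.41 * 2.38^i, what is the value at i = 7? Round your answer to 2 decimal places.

S_7 = -2.41 * 2.38^7 ≈ -2.41 * 432.5524 ≈ -1042.45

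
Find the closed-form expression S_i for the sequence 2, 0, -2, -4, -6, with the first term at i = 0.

Check differences: 0 - 2 = -2
-2 - 0 = -2
Common difference d = -2.
First term a = 2.
Formula: S_i = 2 - 2*i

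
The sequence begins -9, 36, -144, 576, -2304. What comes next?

Ratios: 36 / -9 = -4.0
This is a geometric sequence with common ratio r = -4.
Next term = -2304 * -4 = 9216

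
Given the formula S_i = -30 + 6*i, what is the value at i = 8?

S_8 = -30 + 6*8 = -30 + 48 = 18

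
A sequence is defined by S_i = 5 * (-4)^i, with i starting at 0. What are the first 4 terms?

This is a geometric sequence.
i=0: S_0 = 5 * (-4)^0 = 5
i=1: S_1 = 5 * (-4)^1 = -20
i=2: S_2 = 5 * (-4)^2 = 80
i=3: S_3 = 5 * (-4)^3 = -320
The first 4 terms are: [5, -20, 80, -320]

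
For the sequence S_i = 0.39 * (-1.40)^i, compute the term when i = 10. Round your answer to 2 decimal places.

S_10 = 0.39 * (-1.4)^10 ≈ 0.39 * 28.9255 ≈ 11.28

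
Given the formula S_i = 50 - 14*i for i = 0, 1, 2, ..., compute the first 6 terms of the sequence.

This is an arithmetic sequence.
i=0: S_0 = 50 + -14*0 = 50
i=1: S_1 = 50 + -14*1 = 36
i=2: S_2 = 50 + -14*2 = 22
i=3: S_3 = 50 + -14*3 = 8
i=4: S_4 = 50 + -14*4 = -6
i=5: S_5 = 50 + -14*5 = -20
The first 6 terms are: [50, 36, 22, 8, -6, -20]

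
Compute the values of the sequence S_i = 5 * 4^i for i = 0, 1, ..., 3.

This is a geometric sequence.
i=0: S_0 = 5 * 4^0 = 5
i=1: S_1 = 5 * 4^1 = 20
i=2: S_2 = 5 * 4^2 = 80
i=3: S_3 = 5 * 4^3 = 320
The first 4 terms are: [5, 20, 80, 320]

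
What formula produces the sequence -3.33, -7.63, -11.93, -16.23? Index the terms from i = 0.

Check differences: -7.63 - -3.33 = -4.3
-11.93 - -7.63 = -4.3
Common difference d = -4.3.
First term a = -3.33.
Formula: S_i = -3.33 - 4.30*i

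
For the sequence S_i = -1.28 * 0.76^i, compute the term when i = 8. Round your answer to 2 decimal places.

S_8 = -1.28 * 0.76^8 ≈ -1.28 * 0.1113 ≈ -0.14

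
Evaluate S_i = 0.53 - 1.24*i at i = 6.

S_6 = 0.53 + -1.24*6 = 0.53 + -7.44 = -6.91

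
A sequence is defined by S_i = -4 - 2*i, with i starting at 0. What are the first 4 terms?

This is an arithmetic sequence.
i=0: S_0 = -4 + -2*0 = -4
i=1: S_1 = -4 + -2*1 = -6
i=2: S_2 = -4 + -2*2 = -8
i=3: S_3 = -4 + -2*3 = -10
The first 4 terms are: [-4, -6, -8, -10]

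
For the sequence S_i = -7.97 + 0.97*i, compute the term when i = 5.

S_5 = -7.97 + 0.97*5 = -7.97 + 4.85 = -3.12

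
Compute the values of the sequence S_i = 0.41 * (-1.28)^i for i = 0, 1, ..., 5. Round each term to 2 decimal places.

This is a geometric sequence.
i=0: S_0 = 0.41 * (-1.28)^0 = 0.41
i=1: S_1 = 0.41 * (-1.28)^1 ≈ -0.52
i=2: S_2 = 0.41 * (-1.28)^2 ≈ 0.67
i=3: S_3 = 0.41 * (-1.28)^3 ≈ -0.86
i=4: S_4 = 0.41 * (-1.28)^4 ≈ 1.1
i=5: S_5 = 0.41 * (-1.28)^5 ≈ -1.41
The first 6 terms are: [0.41, -0.52, 0.67, -0.86, 1.1, -1.41]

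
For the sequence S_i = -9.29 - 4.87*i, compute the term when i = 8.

S_8 = -9.29 + -4.87*8 = -9.29 + -38.96 = -48.25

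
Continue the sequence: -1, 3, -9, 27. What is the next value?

Ratios: 3 / -1 = -3.0
This is a geometric sequence with common ratio r = -3.
Next term = 27 * -3 = -81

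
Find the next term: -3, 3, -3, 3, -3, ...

Ratios: 3 / -3 = -1.0
This is a geometric sequence with common ratio r = -1.
Next term = -3 * -1 = 3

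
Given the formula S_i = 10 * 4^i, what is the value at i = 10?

S_10 = 10 * 4^10 = 10 * 1048576 = 10485760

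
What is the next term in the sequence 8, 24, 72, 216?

Ratios: 24 / 8 = 3.0
This is a geometric sequence with common ratio r = 3.
Next term = 216 * 3 = 648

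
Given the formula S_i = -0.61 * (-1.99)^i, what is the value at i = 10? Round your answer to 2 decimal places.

S_10 = -0.61 * (-1.99)^10 ≈ -0.61 * 973.9368 ≈ -594.1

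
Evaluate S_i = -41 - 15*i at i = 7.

S_7 = -41 + -15*7 = -41 + -105 = -146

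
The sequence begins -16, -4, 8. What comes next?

Differences: -4 - -16 = 12
This is an arithmetic sequence with common difference d = 12.
Next term = 8 + 12 = 20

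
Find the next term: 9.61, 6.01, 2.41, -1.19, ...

Differences: 6.01 - 9.61 = -3.6
This is an arithmetic sequence with common difference d = -3.6.
Next term = -1.19 + -3.6 = -4.79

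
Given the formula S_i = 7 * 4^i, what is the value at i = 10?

S_10 = 7 * 4^10 = 7 * 1048576 = 7340032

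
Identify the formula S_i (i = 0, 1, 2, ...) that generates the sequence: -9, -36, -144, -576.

Check ratios: -36 / -9 = 4.0
Common ratio r = 4.
First term a = -9.
Formula: S_i = -9 * 4^i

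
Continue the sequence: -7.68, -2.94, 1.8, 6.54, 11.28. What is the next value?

Differences: -2.94 - -7.68 = 4.74
This is an arithmetic sequence with common difference d = 4.74.
Next term = 11.28 + 4.74 = 16.02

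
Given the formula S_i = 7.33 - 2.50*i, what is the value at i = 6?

S_6 = 7.33 + -2.5*6 = 7.33 + -15.0 = -7.67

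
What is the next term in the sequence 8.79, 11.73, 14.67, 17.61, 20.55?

Differences: 11.73 - 8.79 = 2.94
This is an arithmetic sequence with common difference d = 2.94.
Next term = 20.55 + 2.94 = 23.49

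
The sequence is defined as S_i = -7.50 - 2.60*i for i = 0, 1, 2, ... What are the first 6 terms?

This is an arithmetic sequence.
i=0: S_0 = -7.5 + -2.6*0 = -7.5
i=1: S_1 = -7.5 + -2.6*1 = -10.1
i=2: S_2 = -7.5 + -2.6*2 = -12.7
i=3: S_3 = -7.5 + -2.6*3 = -15.3
i=4: S_4 = -7.5 + -2.6*4 = -17.9
i=5: S_5 = -7.5 + -2.6*5 = -20.5
The first 6 terms are: [-7.5, -10.1, -12.7, -15.3, -17.9, -20.5]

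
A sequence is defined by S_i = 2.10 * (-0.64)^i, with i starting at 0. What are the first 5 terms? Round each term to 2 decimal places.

This is a geometric sequence.
i=0: S_0 = 2.1 * (-0.64)^0 = 2.1
i=1: S_1 = 2.1 * (-0.64)^1 ≈ -1.34
i=2: S_2 = 2.1 * (-0.64)^2 ≈ 0.86
i=3: S_3 = 2.1 * (-0.64)^3 ≈ -0.55
i=4: S_4 = 2.1 * (-0.64)^4 ≈ 0.35
The first 5 terms are: [2.1, -1.34, 0.86, -0.55, 0.35]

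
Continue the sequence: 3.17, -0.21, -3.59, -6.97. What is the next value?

Differences: -0.21 - 3.17 = -3.38
This is an arithmetic sequence with common difference d = -3.38.
Next term = -6.97 + -3.38 = -10.35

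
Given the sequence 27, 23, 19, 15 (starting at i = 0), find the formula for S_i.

Check differences: 23 - 27 = -4
19 - 23 = -4
Common difference d = -4.
First term a = 27.
Formula: S_i = 27 - 4*i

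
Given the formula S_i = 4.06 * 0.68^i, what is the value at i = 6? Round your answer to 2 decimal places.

S_6 = 4.06 * 0.68^6 ≈ 4.06 * 0.0989 ≈ 0.4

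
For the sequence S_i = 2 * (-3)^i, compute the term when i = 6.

S_6 = 2 * (-3)^6 = 2 * 729 = 1458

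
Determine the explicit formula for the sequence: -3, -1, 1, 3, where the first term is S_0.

Check differences: -1 - -3 = 2
1 - -1 = 2
Common difference d = 2.
First term a = -3.
Formula: S_i = -3 + 2*i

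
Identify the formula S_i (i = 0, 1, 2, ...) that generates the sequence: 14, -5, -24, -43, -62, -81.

Check differences: -5 - 14 = -19
-24 - -5 = -19
Common difference d = -19.
First term a = 14.
Formula: S_i = 14 - 19*i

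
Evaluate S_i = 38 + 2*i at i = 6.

S_6 = 38 + 2*6 = 38 + 12 = 50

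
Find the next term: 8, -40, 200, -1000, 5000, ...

Ratios: -40 / 8 = -5.0
This is a geometric sequence with common ratio r = -5.
Next term = 5000 * -5 = -25000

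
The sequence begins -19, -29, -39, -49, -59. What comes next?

Differences: -29 - -19 = -10
This is an arithmetic sequence with common difference d = -10.
Next term = -59 + -10 = -69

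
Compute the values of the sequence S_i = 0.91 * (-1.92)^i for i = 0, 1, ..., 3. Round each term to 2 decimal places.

This is a geometric sequence.
i=0: S_0 = 0.91 * (-1.92)^0 = 0.91
i=1: S_1 = 0.91 * (-1.92)^1 ≈ -1.75
i=2: S_2 = 0.91 * (-1.92)^2 ≈ 3.35
i=3: S_3 = 0.91 * (-1.92)^3 ≈ -6.44
The first 4 terms are: [0.91, -1.75, 3.35, -6.44]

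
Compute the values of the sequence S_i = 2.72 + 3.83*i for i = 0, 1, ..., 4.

This is an arithmetic sequence.
i=0: S_0 = 2.72 + 3.83*0 = 2.72
i=1: S_1 = 2.72 + 3.83*1 = 6.55
i=2: S_2 = 2.72 + 3.83*2 = 10.38
i=3: S_3 = 2.72 + 3.83*3 = 14.21
i=4: S_4 = 2.72 + 3.83*4 = 18.04
The first 5 terms are: [2.72, 6.55, 10.38, 14.21, 18.04]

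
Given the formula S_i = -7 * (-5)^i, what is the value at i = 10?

S_10 = -7 * (-5)^10 = -7 * 9765625 = -68359375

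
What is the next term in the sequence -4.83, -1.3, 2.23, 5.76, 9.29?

Differences: -1.3 - -4.83 = 3.53
This is an arithmetic sequence with common difference d = 3.53.
Next term = 9.29 + 3.53 = 12.82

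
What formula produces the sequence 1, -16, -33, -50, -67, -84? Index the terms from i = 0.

Check differences: -16 - 1 = -17
-33 - -16 = -17
Common difference d = -17.
First term a = 1.
Formula: S_i = 1 - 17*i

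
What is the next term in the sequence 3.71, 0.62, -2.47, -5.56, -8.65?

Differences: 0.62 - 3.71 = -3.09
This is an arithmetic sequence with common difference d = -3.09.
Next term = -8.65 + -3.09 = -11.74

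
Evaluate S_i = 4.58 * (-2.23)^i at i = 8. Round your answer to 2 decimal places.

S_8 = 4.58 * (-2.23)^8 ≈ 4.58 * 611.5598 ≈ 2800.94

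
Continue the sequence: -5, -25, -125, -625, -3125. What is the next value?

Ratios: -25 / -5 = 5.0
This is a geometric sequence with common ratio r = 5.
Next term = -3125 * 5 = -15625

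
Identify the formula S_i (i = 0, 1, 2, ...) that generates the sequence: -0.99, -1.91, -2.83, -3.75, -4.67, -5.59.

Check differences: -1.91 - -0.99 = -0.92
-2.83 - -1.91 = -0.92
Common difference d = -0.92.
First term a = -0.99.
Formula: S_i = -0.99 - 0.92*i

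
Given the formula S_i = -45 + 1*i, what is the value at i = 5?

S_5 = -45 + 1*5 = -45 + 5 = -40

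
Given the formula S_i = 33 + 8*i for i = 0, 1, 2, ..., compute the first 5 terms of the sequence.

This is an arithmetic sequence.
i=0: S_0 = 33 + 8*0 = 33
i=1: S_1 = 33 + 8*1 = 41
i=2: S_2 = 33 + 8*2 = 49
i=3: S_3 = 33 + 8*3 = 57
i=4: S_4 = 33 + 8*4 = 65
The first 5 terms are: [33, 41, 49, 57, 65]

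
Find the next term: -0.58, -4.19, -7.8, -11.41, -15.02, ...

Differences: -4.19 - -0.58 = -3.61
This is an arithmetic sequence with common difference d = -3.61.
Next term = -15.02 + -3.61 = -18.63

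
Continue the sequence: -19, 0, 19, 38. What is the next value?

Differences: 0 - -19 = 19
This is an arithmetic sequence with common difference d = 19.
Next term = 38 + 19 = 57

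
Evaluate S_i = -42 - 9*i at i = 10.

S_10 = -42 + -9*10 = -42 + -90 = -132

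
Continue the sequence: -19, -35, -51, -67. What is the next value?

Differences: -35 - -19 = -16
This is an arithmetic sequence with common difference d = -16.
Next term = -67 + -16 = -83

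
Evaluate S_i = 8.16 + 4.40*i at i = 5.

S_5 = 8.16 + 4.4*5 = 8.16 + 22.0 = 30.16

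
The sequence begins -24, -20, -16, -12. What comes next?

Differences: -20 - -24 = 4
This is an arithmetic sequence with common difference d = 4.
Next term = -12 + 4 = -8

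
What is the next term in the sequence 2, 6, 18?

Ratios: 6 / 2 = 3.0
This is a geometric sequence with common ratio r = 3.
Next term = 18 * 3 = 54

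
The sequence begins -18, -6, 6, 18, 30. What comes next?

Differences: -6 - -18 = 12
This is an arithmetic sequence with common difference d = 12.
Next term = 30 + 12 = 42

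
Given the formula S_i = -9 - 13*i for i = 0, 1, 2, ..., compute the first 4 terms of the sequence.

This is an arithmetic sequence.
i=0: S_0 = -9 + -13*0 = -9
i=1: S_1 = -9 + -13*1 = -22
i=2: S_2 = -9 + -13*2 = -35
i=3: S_3 = -9 + -13*3 = -48
The first 4 terms are: [-9, -22, -35, -48]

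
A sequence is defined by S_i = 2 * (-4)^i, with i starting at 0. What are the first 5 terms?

This is a geometric sequence.
i=0: S_0 = 2 * (-4)^0 = 2
i=1: S_1 = 2 * (-4)^1 = -8
i=2: S_2 = 2 * (-4)^2 = 32
i=3: S_3 = 2 * (-4)^3 = -128
i=4: S_4 = 2 * (-4)^4 = 512
The first 5 terms are: [2, -8, 32, -128, 512]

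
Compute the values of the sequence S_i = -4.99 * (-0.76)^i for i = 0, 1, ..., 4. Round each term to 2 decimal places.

This is a geometric sequence.
i=0: S_0 = -4.99 * (-0.76)^0 = -4.99
i=1: S_1 = -4.99 * (-0.76)^1 ≈ 3.79
i=2: S_2 = -4.99 * (-0.76)^2 ≈ -2.88
i=3: S_3 = -4.99 * (-0.76)^3 ≈ 2.19
i=4: S_4 = -4.99 * (-0.76)^4 ≈ -1.66
The first 5 terms are: [-4.99, 3.79, -2.88, 2.19, -1.66]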